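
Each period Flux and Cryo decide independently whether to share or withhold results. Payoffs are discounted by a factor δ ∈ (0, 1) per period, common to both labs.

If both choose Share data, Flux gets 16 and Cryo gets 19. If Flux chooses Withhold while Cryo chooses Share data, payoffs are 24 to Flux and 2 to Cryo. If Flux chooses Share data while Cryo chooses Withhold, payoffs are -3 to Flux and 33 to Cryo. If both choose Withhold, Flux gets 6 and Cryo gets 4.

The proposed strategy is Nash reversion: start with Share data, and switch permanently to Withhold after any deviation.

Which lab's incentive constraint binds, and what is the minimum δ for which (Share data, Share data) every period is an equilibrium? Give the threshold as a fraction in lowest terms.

Flux: cooperation gives 16 each period; deviation gives 24 once then 6 forever.
  16/(1−δ) ≥ 24 + 6δ/(1−δ) ⇒ δ ≥ 8/18 = 4/9.
Cryo: cooperation gives 19 each period; deviation gives 33 once then 4 forever.
  δ ≥ 14/29.
Both must hold, so the binding constraint is Cryo's: δ ≥ 14/29.

Cryo; δ ≥ 14/29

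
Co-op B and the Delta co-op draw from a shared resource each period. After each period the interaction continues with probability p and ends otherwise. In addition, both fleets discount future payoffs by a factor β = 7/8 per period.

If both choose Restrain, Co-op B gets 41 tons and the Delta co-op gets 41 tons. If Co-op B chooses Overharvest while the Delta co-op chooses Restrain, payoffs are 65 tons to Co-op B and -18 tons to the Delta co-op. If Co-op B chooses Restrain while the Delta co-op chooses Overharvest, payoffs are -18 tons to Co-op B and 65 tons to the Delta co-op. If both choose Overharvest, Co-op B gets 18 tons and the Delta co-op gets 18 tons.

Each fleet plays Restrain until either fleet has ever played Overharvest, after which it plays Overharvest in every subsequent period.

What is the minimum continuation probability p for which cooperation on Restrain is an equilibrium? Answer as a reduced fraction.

192/329

Expected continuation weight on next period's payoff is β·p = 7/8·p, which plays the role of the discount factor.
Cooperation requires 7/8·p ≥ (65−41)/(65−18) = 24/47, hence p ≥ 192/329.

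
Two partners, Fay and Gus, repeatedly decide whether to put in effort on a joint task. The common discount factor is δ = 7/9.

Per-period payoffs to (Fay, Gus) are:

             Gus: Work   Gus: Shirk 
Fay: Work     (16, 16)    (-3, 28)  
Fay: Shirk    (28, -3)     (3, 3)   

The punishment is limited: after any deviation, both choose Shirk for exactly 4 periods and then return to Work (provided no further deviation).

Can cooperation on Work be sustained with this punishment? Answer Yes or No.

IC: δ+…+δ^4 ≥ (28−16)/(16−3) = 12/13.
At δ = 7/9: partial sum = 2.2192 ≥ 0.9231. Cooperation sustainable.

Yes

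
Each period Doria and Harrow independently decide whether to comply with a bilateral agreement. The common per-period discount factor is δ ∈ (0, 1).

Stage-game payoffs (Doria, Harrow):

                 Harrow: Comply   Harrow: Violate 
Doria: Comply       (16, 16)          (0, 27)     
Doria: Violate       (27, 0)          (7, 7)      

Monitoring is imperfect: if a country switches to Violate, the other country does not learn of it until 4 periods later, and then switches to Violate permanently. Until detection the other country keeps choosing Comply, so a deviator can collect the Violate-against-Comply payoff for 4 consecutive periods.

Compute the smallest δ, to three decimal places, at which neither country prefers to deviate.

A deviator earns 27 for 4 periods, then 7 forever; cooperating earns 16 forever. Multiplying the IC by (1−δ):
16 ≥ 27(1−δ^4) + 7δ^4, so 20·δ^4 ≥ 11 and δ^4 ≥ 11/20.
δ ≥ (11/20)^(1/4) ≈ 0.861.

0.861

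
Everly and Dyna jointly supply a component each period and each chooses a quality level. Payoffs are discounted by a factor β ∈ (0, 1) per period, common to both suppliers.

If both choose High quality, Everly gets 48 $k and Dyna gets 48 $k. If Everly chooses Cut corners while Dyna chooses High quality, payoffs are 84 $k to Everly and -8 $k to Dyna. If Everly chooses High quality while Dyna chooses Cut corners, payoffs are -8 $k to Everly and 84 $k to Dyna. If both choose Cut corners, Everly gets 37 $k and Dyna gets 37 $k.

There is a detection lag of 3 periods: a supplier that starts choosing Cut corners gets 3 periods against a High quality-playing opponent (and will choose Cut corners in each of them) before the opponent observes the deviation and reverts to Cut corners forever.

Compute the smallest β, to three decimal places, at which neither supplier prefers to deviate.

The best deviation is to choose Cut corners for all 3 undetected periods, earning 84 each, then 37 forever once detected.
Deviation value: 84(1−β^3)/(1−β) + 37β^3/(1−β); cooperation value: 48/(1−β).
IC: 48 ≥ 84(1−β^3) + 37β^3 = 84 − 47β^3.
So β^3 ≥ 36/47, giving β ≥ (36/47)^(1/3) ≈ 0.915.

0.915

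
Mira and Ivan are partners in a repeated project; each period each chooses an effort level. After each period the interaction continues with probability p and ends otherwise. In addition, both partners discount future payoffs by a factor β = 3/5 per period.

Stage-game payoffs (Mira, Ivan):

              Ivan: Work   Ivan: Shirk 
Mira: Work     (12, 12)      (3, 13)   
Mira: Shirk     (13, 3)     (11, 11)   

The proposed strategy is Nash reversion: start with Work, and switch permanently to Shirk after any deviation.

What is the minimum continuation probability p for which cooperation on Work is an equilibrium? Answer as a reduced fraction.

With continuation probability p and discount β, the effective per-period discount factor is βp.
Grim-trigger IC: βp ≥ (13−12)/(13−11) = 1/2.
So p ≥ (1/2)/(3/5) = 5/6.

5/6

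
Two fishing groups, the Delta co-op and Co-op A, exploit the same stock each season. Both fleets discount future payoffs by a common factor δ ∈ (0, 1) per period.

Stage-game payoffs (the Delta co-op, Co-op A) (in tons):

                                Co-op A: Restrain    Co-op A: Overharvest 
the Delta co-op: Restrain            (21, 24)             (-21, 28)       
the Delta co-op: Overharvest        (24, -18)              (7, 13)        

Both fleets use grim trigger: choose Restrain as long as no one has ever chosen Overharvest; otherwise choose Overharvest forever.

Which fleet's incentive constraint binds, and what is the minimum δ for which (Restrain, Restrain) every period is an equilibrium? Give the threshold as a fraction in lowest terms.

Co-op A; δ ≥ 4/15

For the Delta co-op: deviation gain 24−21 = 3, per-period punishment loss 21−7 = 14. IC gives δ ≥ 3/17.
For Co-op A: gain 4, loss 11 per period, so δ ≥ 4/15.
The tighter constraint is Co-op A's, so cooperation needs δ ≥ 4/15.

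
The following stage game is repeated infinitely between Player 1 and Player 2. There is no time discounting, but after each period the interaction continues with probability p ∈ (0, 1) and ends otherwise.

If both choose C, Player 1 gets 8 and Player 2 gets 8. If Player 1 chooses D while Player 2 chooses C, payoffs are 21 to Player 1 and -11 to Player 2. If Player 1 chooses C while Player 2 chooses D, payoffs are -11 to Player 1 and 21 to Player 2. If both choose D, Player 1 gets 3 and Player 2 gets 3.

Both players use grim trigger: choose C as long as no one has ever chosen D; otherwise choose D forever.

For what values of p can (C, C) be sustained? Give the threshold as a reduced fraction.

13/18

Expected cooperation value is 8 + p·8 + p²·8 + … = 8/(1−p); deviation gives 21 + p·3/(1−p).
8 ≥ 21(1−p) + 3p ⇒ 18p ≥ 13 ⇒ p ≥ 13/18.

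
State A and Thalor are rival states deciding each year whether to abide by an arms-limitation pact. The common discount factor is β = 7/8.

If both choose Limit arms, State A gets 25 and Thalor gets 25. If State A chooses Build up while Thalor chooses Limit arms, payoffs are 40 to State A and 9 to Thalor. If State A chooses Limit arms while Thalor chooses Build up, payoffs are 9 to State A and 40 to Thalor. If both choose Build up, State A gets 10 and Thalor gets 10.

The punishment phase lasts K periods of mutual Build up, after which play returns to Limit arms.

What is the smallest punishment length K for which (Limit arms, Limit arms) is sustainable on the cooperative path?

2

No profitable deviation requires (25−10)(β+…+β^K) ≥ 40−25, i.e. β+…+β^K ≥ 1 ≈ 1.0000.
With β = 7/8, the partial sums are K=1: 0.8750, K=2: 1.6406.
K = 2 is the first length at which the sum reaches 1.0000.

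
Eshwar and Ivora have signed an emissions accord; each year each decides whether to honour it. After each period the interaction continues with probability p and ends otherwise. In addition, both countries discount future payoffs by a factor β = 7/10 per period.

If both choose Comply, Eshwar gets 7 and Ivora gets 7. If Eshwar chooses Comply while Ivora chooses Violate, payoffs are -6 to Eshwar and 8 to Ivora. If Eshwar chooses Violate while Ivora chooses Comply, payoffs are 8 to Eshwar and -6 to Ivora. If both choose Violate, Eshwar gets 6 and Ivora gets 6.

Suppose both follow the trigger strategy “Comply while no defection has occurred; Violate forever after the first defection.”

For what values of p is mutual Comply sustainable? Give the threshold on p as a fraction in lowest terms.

5/7

Expected continuation weight on next period's payoff is β·p = 7/10·p, which plays the role of the discount factor.
Cooperation requires 7/10·p ≥ (8−7)/(8−6) = 1/2, hence p ≥ 5/7.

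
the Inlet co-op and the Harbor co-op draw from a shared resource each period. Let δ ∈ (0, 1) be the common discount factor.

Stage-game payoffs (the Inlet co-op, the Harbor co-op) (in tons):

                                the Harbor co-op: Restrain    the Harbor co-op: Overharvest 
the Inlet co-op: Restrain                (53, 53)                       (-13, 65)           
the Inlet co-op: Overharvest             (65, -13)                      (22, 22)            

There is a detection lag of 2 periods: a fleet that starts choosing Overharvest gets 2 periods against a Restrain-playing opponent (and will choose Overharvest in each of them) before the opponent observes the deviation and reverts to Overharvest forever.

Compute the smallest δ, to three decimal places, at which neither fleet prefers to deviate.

0.528

A deviator earns 65 for 2 periods, then 22 forever; cooperating earns 53 forever. Multiplying the IC by (1−δ):
53 ≥ 65(1−δ^2) + 22δ^2, so 43·δ^2 ≥ 12 and δ^2 ≥ 12/43.
δ ≥ (12/43)^(1/2) ≈ 0.528.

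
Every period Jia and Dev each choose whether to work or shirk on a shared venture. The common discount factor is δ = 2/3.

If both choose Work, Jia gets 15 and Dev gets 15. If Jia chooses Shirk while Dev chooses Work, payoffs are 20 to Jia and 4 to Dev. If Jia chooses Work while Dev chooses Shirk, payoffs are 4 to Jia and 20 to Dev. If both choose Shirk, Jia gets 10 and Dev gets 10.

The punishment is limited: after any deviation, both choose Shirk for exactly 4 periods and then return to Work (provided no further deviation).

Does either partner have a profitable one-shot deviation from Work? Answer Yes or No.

IC: δ+…+δ^4 ≥ (20−15)/(15−10) = 1.
At δ = 2/3: partial sum = 1.6049 ≥ 1.0000. Cooperation sustainable.

No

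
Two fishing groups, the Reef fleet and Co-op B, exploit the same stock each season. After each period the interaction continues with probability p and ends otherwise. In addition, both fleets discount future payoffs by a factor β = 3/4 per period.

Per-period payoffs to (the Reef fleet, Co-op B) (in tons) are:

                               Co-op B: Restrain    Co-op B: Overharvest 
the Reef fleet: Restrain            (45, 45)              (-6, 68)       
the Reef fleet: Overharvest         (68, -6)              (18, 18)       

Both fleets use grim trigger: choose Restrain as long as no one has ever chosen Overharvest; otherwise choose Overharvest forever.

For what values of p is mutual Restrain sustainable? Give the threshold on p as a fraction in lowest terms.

Expected continuation weight on next period's payoff is β·p = 3/4·p, which plays the role of the discount factor.
Cooperation requires 3/4·p ≥ (68−45)/(68−18) = 23/50, hence p ≥ 46/75.

46/75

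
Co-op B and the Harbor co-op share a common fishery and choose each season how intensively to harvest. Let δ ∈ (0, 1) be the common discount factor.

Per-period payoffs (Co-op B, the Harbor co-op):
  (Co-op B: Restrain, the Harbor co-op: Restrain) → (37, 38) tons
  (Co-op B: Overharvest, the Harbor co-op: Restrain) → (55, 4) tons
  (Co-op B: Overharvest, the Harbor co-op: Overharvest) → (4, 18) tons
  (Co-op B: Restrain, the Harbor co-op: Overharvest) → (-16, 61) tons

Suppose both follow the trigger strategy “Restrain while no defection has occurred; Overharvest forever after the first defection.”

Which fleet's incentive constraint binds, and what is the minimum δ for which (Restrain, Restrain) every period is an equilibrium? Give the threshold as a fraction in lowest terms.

For Co-op B: deviation gain 55−37 = 18, per-period punishment loss 37−4 = 33. IC gives δ ≥ 18/51 = 6/17.
For the Harbor co-op: gain 23, loss 20 per period, so δ ≥ 23/43.
The tighter constraint is the Harbor co-op's, so cooperation needs δ ≥ 23/43.

the Harbor co-op; δ ≥ 23/43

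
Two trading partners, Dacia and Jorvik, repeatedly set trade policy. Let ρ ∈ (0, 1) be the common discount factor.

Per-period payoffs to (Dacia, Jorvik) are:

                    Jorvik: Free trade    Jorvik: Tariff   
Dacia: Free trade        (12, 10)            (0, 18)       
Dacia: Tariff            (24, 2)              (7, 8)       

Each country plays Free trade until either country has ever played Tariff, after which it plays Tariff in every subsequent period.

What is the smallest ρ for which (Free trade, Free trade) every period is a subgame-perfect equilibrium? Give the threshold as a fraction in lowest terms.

4/5

Dacia: cooperation gives 12 each period; deviation gives 24 once then 7 forever.
  12/(1−ρ) ≥ 24 + 7ρ/(1−ρ) ⇒ ρ ≥ 12/17.
Jorvik: cooperation gives 10 each period; deviation gives 18 once then 8 forever.
  ρ ≥ 8/10 = 4/5.
Both must hold, so the binding constraint is Jorvik's: ρ ≥ 4/5.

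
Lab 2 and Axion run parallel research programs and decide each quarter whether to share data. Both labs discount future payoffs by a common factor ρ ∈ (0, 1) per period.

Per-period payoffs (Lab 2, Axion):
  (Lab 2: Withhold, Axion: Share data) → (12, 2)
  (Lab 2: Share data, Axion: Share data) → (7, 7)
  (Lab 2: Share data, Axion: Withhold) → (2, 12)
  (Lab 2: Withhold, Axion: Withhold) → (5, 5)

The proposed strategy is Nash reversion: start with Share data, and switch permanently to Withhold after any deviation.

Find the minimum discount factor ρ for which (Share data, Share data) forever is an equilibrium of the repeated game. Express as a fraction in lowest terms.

7/(1−ρ) ≥ 12 + 5ρ/(1−ρ)
7 ≥ 12 − 7ρ
ρ ≥ 5/7.

5/7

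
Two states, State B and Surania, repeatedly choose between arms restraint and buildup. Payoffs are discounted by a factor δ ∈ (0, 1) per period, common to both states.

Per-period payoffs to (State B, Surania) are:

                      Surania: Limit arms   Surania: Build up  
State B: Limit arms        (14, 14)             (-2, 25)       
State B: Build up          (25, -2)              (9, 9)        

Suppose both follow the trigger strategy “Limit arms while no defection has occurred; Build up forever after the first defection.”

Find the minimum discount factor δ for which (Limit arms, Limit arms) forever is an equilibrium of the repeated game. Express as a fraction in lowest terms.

11/16

Cooperation forever yields 14 each period: 14/(1−δ).
Deviating yields 25 once, then 9 forever: 25 + 9δ/(1−δ).
No profitable deviation requires 14/(1−δ) ≥ 25 + 9δ/(1−δ).
Multiplying by (1−δ): 14 ≥ 25(1−δ) + 9δ = 25 − 16δ.
So 16δ ≥ 11, i.e. δ ≥ 11/16.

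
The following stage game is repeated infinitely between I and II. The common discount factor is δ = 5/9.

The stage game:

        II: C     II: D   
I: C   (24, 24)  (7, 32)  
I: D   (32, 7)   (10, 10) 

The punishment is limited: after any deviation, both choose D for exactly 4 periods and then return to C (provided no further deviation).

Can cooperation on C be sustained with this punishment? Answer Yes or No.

Comparing payoff streams over the 5 periods until play realigns: cooperate → 24(1+δ+…+δ^4); deviate → 32 + 10(δ+…+δ^4).
Cooperation is sustained iff (24−10)(δ+…+δ^4) ≥ 32−24.
δ+…+δ^4 = 5/9·(1−(5/9)^4)/(1−5/9) = 1.1309, and (32−24)/(24−10) = 0.5714.
1.1309 ≥ 0.5714, so cooperation is sustainable.

Yes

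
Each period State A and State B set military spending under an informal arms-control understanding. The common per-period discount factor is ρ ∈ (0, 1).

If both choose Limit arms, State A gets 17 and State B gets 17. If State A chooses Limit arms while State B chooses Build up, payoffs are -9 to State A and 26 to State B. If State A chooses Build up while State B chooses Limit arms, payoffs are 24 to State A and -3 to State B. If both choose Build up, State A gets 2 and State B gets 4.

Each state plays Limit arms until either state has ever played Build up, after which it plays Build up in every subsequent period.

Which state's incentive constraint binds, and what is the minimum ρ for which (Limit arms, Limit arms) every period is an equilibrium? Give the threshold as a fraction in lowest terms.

State B; ρ ≥ 9/22

State A's threshold: (24−17)/(24−2) = 7/22.
State B's threshold: (26−17)/(26−4) = 9/22.
7/22 < 9/22, so State B binds and ρ* = 9/22.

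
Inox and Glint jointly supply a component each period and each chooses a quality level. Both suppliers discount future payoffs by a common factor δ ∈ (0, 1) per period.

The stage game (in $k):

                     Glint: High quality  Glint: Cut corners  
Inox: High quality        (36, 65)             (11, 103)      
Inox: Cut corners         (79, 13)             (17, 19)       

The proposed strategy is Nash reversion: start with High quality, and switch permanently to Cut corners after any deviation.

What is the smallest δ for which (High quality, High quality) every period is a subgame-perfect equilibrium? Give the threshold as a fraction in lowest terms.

43/62

For Inox: deviation gain 79−36 = 43, per-period punishment loss 36−17 = 19. IC gives δ ≥ 43/62.
For Glint: gain 38, loss 46 per period, so δ ≥ 38/84 = 19/42.
The tighter constraint is Inox's, so cooperation needs δ ≥ 43/62.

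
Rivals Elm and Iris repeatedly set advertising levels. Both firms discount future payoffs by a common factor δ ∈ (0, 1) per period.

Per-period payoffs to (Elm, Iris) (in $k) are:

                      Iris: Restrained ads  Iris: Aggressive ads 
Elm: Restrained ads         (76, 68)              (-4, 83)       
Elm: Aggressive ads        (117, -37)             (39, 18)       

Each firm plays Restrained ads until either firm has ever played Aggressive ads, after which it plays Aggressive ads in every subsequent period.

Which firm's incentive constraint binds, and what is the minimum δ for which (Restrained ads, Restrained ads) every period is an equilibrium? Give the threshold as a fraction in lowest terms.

For Elm: deviation gain 117−76 = 41, per-period punishment loss 76−39 = 37. IC gives δ ≥ 41/78.
For Iris: gain 15, loss 50 per period, so δ ≥ 15/65 = 3/13.
The tighter constraint is Elm's, so cooperation needs δ ≥ 41/78.

Elm; δ ≥ 41/78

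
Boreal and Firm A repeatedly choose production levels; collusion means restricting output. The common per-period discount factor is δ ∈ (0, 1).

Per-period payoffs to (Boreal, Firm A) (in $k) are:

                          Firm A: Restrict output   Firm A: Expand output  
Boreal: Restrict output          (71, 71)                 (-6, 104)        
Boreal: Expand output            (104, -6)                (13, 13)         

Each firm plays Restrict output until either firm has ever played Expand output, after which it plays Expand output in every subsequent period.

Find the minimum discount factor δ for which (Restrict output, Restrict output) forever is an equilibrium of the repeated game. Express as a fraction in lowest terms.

33/91

Under grim trigger the critical discount factor is (T−C)/(T−P) with T = 104, C = 71, P = 13.
δ* = (104−71)/(104−13) = 33/91.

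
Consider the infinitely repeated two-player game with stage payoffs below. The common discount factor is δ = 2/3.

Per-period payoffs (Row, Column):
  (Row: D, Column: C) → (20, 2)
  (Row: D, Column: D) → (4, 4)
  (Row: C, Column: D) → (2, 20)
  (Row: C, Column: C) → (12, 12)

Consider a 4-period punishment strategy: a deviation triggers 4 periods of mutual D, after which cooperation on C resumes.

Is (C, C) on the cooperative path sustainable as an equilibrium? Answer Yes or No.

Yes

IC: δ+…+δ^4 ≥ (20−12)/(12−4) = 1.
At δ = 2/3: partial sum = 1.6049 ≥ 1.0000. Cooperation sustainable.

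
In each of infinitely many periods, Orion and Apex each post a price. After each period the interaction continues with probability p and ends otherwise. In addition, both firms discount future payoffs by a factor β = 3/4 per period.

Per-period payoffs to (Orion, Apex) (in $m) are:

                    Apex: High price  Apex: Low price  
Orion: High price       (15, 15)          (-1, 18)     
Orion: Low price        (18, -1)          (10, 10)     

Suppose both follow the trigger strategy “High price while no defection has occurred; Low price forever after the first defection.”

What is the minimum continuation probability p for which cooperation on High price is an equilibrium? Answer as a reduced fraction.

1/2

Expected continuation weight on next period's payoff is β·p = 3/4·p, which plays the role of the discount factor.
Cooperation requires 3/4·p ≥ (18−15)/(18−10) = 3/8, hence p ≥ 1/2.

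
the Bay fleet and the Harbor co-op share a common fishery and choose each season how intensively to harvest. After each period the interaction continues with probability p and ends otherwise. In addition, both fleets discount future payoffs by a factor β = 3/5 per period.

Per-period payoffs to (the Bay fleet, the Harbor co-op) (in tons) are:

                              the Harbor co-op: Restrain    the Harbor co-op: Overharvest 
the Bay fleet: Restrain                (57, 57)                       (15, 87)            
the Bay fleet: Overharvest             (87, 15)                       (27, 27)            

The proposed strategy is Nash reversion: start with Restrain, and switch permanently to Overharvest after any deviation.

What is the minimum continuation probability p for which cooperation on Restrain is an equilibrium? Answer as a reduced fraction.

5/6

With continuation probability p and discount β, the effective per-period discount factor is βp.
Grim-trigger IC: βp ≥ (87−57)/(87−27) = 1/2.
So p ≥ (1/2)/(3/5) = 5/6.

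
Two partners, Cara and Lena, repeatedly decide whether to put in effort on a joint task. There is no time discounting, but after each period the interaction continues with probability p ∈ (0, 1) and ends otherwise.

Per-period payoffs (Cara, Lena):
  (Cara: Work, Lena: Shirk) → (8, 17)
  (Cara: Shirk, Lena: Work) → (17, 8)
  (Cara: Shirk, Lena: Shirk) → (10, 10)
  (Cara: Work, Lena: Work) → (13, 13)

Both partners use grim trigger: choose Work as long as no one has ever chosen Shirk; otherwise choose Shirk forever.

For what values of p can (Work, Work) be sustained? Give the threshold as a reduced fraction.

4/7

With no time discounting, the continuation probability p plays the role of the discount factor.
Grim-trigger IC: 13/(1−p) ≥ 17 + 10p/(1−p) ⇒ p ≥ (17−13)/(17−10) = 4/7.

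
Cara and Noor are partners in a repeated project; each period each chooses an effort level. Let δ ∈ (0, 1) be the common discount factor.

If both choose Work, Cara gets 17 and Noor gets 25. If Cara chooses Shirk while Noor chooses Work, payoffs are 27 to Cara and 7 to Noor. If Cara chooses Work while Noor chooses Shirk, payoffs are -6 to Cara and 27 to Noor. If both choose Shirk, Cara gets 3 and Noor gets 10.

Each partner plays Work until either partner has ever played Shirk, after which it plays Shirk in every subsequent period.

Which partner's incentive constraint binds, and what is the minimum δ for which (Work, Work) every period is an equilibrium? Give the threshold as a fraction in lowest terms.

Cara's threshold: (27−17)/(27−3) = 5/12.
Noor's threshold: (27−25)/(27−10) = 2/17.
5/12 > 2/17, so Cara binds and δ* = 5/12.

Cara; δ ≥ 5/12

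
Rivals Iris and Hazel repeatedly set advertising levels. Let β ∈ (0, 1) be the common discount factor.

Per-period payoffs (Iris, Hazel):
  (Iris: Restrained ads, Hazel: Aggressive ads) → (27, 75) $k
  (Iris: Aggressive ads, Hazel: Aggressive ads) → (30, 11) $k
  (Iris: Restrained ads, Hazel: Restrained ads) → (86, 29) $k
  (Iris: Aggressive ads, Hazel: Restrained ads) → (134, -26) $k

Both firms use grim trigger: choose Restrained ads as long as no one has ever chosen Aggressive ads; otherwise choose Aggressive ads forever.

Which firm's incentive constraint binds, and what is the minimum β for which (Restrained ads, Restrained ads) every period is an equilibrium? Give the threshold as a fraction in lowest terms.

Iris: cooperation gives 86 each period; deviation gives 134 once then 30 forever.
  86/(1−β) ≥ 134 + 30β/(1−β) ⇒ β ≥ 48/104 = 6/13.
Hazel: cooperation gives 29 each period; deviation gives 75 once then 11 forever.
  β ≥ 46/64 = 23/32.
Both must hold, so the binding constraint is Hazel's: β ≥ 23/32.

Hazel; β ≥ 23/32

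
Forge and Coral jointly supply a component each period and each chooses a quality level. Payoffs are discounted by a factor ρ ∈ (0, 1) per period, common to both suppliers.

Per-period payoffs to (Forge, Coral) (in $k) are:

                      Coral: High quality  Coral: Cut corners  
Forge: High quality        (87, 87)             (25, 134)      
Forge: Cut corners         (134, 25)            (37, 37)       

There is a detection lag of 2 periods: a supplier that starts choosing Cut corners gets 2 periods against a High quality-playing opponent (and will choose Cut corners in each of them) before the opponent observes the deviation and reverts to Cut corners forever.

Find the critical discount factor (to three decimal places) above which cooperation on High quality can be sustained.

The best deviation is to choose Cut corners for all 2 undetected periods, earning 134 each, then 37 forever once detected.
Deviation value: 134(1−ρ^2)/(1−ρ) + 37ρ^2/(1−ρ); cooperation value: 87/(1−ρ).
IC: 87 ≥ 134(1−ρ^2) + 37ρ^2 = 134 − 97ρ^2.
So ρ^2 ≥ 47/97, giving ρ ≥ (47/97)^(1/2) ≈ 0.696.

0.696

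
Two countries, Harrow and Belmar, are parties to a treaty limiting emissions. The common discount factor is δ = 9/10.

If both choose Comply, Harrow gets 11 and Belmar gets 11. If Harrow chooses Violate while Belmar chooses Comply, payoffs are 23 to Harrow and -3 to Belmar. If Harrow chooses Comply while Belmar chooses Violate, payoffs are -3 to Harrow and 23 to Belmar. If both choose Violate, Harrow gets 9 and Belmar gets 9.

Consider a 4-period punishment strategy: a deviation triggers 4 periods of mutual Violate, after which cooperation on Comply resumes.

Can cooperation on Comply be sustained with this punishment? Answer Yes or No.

No

IC: δ+…+δ^4 ≥ (23−11)/(11−9) = 6.
At δ = 9/10: partial sum = 3.0951 < 6.0000. Cooperation not sustainable.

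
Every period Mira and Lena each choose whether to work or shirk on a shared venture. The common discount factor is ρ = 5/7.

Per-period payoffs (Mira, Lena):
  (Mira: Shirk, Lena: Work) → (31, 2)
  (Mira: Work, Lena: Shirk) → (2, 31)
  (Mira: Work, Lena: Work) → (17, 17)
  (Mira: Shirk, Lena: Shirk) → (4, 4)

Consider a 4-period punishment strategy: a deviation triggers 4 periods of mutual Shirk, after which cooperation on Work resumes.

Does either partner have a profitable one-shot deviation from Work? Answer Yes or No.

No

Comparing payoff streams over the 5 periods until play realigns: cooperate → 17(1+ρ+…+ρ^4); deviate → 31 + 4(ρ+…+ρ^4).
Cooperation is sustained iff (17−4)(ρ+…+ρ^4) ≥ 31−17.
ρ+…+ρ^4 = 5/7·(1−(5/7)^4)/(1−5/7) = 1.8492, and (31−17)/(17−4) = 1.0769.
1.8492 ≥ 1.0769, so cooperation is sustainable.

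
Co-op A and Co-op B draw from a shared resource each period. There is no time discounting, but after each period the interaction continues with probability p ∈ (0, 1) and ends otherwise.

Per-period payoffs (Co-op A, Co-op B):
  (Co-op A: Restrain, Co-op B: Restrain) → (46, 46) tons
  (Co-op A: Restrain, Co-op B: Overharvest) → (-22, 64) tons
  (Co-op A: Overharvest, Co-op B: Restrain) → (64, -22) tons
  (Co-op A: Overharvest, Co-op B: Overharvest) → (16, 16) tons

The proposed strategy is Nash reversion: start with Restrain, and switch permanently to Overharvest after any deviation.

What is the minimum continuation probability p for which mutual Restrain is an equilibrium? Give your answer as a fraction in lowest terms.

Expected cooperation value is 46 + p·46 + p²·46 + … = 46/(1−p); deviation gives 64 + p·16/(1−p).
46 ≥ 64(1−p) + 16p ⇒ 48p ≥ 18 ⇒ p ≥ 18/48 = 3/8.

3/8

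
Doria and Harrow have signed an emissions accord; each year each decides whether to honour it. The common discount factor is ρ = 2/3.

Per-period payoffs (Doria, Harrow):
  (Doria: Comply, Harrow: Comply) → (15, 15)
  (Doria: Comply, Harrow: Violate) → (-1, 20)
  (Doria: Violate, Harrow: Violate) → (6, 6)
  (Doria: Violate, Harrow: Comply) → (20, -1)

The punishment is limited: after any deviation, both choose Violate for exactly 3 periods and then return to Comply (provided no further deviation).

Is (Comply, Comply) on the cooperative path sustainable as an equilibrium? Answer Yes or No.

IC: ρ+…+ρ^3 ≥ (20−15)/(15−6) = 5/9.
At ρ = 2/3: partial sum = 1.4074 ≥ 0.5556. Cooperation sustainable.

Yes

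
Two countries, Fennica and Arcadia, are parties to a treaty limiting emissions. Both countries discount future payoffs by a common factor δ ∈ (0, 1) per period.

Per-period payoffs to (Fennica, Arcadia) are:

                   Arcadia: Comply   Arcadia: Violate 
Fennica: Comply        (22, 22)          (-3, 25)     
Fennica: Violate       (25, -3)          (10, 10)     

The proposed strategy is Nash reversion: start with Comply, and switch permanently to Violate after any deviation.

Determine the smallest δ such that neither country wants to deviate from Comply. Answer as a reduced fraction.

Cooperation forever yields 22 each period: 22/(1−δ).
Deviating yields 25 once, then 10 forever: 25 + 10δ/(1−δ).
No profitable deviation requires 22/(1−δ) ≥ 25 + 10δ/(1−δ).
Multiplying by (1−δ): 22 ≥ 25(1−δ) + 10δ = 25 − 15δ.
So 15δ ≥ 3, i.e. δ ≥ 3/15 = 1/5.

1/5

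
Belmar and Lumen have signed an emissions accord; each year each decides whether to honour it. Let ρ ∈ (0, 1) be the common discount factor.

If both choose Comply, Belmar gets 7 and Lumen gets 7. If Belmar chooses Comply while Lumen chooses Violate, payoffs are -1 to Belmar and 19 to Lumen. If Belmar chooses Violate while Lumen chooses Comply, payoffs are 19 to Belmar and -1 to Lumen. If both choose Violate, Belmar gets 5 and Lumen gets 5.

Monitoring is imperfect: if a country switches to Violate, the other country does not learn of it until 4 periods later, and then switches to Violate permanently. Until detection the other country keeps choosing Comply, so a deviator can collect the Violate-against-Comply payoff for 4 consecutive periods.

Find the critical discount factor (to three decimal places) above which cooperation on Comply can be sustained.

0.962

The best deviation is to choose Violate for all 4 undetected periods, earning 19 each, then 5 forever once detected.
Deviation value: 19(1−ρ^4)/(1−ρ) + 5ρ^4/(1−ρ); cooperation value: 7/(1−ρ).
IC: 7 ≥ 19(1−ρ^4) + 5ρ^4 = 19 − 14ρ^4.
So ρ^4 ≥ 12/14 = 6/7, giving ρ ≥ (6/7)^(1/4) ≈ 0.962.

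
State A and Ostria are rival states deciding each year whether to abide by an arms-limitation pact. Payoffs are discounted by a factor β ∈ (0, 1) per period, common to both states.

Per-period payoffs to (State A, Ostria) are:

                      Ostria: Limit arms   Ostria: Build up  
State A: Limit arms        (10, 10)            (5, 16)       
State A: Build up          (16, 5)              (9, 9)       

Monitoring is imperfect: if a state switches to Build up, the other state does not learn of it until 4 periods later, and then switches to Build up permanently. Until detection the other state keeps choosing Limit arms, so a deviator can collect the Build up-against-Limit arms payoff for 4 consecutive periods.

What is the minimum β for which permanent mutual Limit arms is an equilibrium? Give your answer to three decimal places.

A deviator earns 16 for 4 periods, then 9 forever; cooperating earns 10 forever. Multiplying the IC by (1−β):
10 ≥ 16(1−β^4) + 9β^4, so 7·β^4 ≥ 6 and β^4 ≥ 6/7.
β ≥ (6/7)^(1/4) ≈ 0.962.

0.962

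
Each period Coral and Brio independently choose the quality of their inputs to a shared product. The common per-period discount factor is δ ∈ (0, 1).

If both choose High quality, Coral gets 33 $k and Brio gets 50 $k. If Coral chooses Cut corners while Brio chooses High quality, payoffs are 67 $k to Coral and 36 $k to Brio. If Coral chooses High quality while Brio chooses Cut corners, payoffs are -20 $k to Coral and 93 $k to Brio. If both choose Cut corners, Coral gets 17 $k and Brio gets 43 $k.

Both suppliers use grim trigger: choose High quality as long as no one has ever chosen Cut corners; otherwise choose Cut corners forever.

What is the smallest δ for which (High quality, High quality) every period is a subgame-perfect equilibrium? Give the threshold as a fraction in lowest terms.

Coral's threshold: (67−33)/(67−17) = 17/25.
Brio's threshold: (93−50)/(93−43) = 43/50.
17/25 < 43/50, so Brio binds and δ* = 43/50.

43/50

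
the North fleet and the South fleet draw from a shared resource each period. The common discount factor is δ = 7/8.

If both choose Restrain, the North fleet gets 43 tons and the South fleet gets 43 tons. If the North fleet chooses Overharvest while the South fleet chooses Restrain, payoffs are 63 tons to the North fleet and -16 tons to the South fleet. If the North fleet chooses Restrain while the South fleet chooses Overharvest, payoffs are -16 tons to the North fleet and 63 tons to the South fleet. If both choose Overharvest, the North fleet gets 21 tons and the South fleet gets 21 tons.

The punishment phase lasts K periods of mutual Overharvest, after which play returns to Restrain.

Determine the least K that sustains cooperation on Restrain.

IC: δ(1−δ^K)/(1−δ) ≥ (63−43)/(43−21) = 10/11.
With δ = 7/8: need 1 − δ^K ≥ 10/11·(1−7/8)/(7/8), i.e. δ^K ≤ 0.8701.
Since (7/8)^1 = 0.8750 and (7/8)^2 = 0.7656, the smallest such K is 2.

2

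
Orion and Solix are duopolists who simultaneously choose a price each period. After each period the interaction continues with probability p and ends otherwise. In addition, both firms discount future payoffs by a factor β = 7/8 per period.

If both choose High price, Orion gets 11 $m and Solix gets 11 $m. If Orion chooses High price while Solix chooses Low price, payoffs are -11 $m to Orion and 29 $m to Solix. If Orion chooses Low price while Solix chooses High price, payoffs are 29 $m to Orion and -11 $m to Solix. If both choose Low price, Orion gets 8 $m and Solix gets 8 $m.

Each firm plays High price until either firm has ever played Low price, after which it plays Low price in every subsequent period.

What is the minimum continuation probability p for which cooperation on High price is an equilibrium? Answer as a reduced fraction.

48/49

With continuation probability p and discount β, the effective per-period discount factor is βp.
Grim-trigger IC: βp ≥ (29−11)/(29−8) = 6/7.
So p ≥ (6/7)/(7/8) = 48/49.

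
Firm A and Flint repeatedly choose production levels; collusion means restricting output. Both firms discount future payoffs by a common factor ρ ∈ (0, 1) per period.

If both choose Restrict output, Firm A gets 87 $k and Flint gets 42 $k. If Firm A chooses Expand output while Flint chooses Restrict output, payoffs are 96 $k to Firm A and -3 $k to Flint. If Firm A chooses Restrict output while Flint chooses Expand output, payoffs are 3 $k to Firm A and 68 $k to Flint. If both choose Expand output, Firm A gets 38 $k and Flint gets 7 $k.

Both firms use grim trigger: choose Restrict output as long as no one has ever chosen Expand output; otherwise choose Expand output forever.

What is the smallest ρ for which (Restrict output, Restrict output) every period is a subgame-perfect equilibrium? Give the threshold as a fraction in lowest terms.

26/61

Firm A's threshold: (96−87)/(96−38) = 9/58.
Flint's threshold: (68−42)/(68−7) = 26/61.
9/58 < 26/61, so Flint binds and ρ* = 26/61.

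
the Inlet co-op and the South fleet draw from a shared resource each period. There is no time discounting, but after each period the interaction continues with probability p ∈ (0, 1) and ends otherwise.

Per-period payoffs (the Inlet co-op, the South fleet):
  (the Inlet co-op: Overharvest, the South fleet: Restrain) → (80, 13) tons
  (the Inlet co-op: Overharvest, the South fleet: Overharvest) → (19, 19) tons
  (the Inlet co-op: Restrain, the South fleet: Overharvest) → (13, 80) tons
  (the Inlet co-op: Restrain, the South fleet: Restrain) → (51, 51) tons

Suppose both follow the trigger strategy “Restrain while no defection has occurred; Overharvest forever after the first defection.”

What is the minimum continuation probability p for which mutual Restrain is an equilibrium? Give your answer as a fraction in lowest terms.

29/61

With no time discounting, the continuation probability p plays the role of the discount factor.
Grim-trigger IC: 51/(1−p) ≥ 80 + 19p/(1−p) ⇒ p ≥ (80−51)/(80−19) = 29/61.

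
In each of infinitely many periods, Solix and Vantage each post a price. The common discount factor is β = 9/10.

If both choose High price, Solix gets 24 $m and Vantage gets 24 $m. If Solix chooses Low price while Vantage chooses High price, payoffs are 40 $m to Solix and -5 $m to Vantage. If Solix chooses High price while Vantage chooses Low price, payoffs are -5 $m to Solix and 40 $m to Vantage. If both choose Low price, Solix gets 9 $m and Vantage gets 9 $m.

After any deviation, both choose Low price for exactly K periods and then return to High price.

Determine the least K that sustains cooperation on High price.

IC: β(1−β^K)/(1−β) ≥ (40−24)/(24−9) = 16/15.
With β = 9/10: need 1 − β^K ≥ 16/15·(1−9/10)/(9/10), i.e. β^K ≤ 0.8815.
Since (9/10)^1 = 0.9000 and (9/10)^2 = 0.8100, the smallest such K is 2.

2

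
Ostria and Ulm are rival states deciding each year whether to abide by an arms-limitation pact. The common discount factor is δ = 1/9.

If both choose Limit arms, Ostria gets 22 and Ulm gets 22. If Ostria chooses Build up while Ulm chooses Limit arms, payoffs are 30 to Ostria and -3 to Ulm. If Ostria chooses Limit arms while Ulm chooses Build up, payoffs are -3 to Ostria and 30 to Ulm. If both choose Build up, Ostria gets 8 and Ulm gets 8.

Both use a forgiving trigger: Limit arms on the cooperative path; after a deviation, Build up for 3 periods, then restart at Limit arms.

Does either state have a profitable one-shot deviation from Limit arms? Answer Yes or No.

A one-shot deviation gives 30 now, then 8 for 3 periods, then back to 22.
Gain from deviating: (30−22) today; loss: (22−8) in each of the next 3 periods.
No-deviation condition: (22−8)(δ+…+δ^3) ≥ 30−22, i.e. δ+…+δ^3 ≥ 4/7.
At δ = 1/9: δ+…+δ^3 = 0.1248 < 0.5714.
So cooperation is not sustainable.

Yes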